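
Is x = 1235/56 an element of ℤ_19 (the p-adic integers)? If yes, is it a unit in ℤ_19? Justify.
x ∈ ℤ_19 but not a unit; v_19(x) = 1 > 0

ℤ_19 = {x ∈ ℚ_19 : v_19(x) ≥ 0} and ℤ_19^× = {x ∈ ℤ_19 : v_19(x) = 0}. Here v_19(1235/56) = v_19(num) − v_19(den) = 1; compare against these criteria.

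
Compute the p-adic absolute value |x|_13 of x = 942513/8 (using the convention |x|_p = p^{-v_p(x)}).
|942513/8|_13 = 1/28561

Step 1 — compute v_13(x) by factoring powers of 13 out of the numerator and denominator: v_13(942513/8) = 4. Step 2 — apply |x|_p = p^{-v_p(x)} = 13^{-4} = 1/28561.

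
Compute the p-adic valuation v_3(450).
v_3(450) = 2

v_3(n) is the largest exponent k such that 3^k divides n. Factor out: 450 = 3^2 · 50. (Sign doesn't affect v_p.) So v_3(450) = 2.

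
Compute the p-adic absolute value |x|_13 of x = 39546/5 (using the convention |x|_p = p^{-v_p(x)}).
|39546/5|_13 = 1/2197

Step 1 — compute v_13(x) by factoring powers of 13 out of the numerator and denominator: v_13(39546/5) = 3. Step 2 — apply |x|_p = p^{-v_p(x)} = 13^{-3} = 1/2197.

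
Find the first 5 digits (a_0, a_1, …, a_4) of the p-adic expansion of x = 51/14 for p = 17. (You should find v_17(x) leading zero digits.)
(a_0, …, a_4) = (0, 16, 10, 3, 1)

v_17(51/14) = 1, so a_0 = ... = a_0 = 0. Factor out: x = 17^1 · u with u = 3/14 a unit in ℤ_17. Expand u iteratively via a_{v+i} = u_i mod 17, u_{i+1} = (u_i − a_{v+i})/17:
  u_0 = 3/14;  a_1 = 16;  u_1 = (u_0 − 16)/17 = -13/14
  u_1 = -13/14;  a_2 = 10;  u_2 = (u_1 − 10)/17 = -9/14
  u_2 = -9/14;  a_3 = 3;  u_3 = (u_2 − 3)/17 = -3/14
  u_3 = -3/14;  a_4 = 1;  u_4 = (u_3 − 1)/17 = -1/14
Digits: (0, 16, 10, 3, 1).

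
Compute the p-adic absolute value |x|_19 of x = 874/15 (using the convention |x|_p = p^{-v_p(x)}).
|874/15|_19 = 1/19

Step 1 — compute v_19(x) by factoring powers of 19 out of the numerator and denominator: v_19(874/15) = 1. Step 2 — apply |x|_p = p^{-v_p(x)} = 19^{-1} = 1/19.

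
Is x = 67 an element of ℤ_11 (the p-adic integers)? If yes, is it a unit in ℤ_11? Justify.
x ∈ ℤ_11^× (unit); v_11(x) = 0

ℤ_11 = {x ∈ ℚ_11 : v_11(x) ≥ 0} and ℤ_11^× = {x ∈ ℤ_11 : v_11(x) = 0}. Here v_11(67) = v_11(num) − v_11(den) = 0; compare against these criteria.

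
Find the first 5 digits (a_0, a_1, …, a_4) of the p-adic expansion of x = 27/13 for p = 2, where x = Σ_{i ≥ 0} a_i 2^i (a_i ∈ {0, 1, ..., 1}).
(a_0, …, a_4) = (1, 1, 1, 0, 0)

v_2(27/13) = 0 (numerator and denominator both coprime to 2), so x ∈ ℤ_2^×. Compute digits iteratively via a_i = x_i mod 2, x_{i+1} = (x_i − a_i)/2, with x_0 = x:
  x_0 = 27/13;  a_0 = 1;  x_1 = (x_0 − 1)/2 = 7/13
  x_1 = 7/13;  a_1 = 1;  x_2 = (x_1 − 1)/2 = -3/13
  x_2 = -3/13;  a_2 = 1;  x_3 = (x_2 − 1)/2 = -8/13
  x_3 = -8/13;  a_3 = 0;  x_4 = (x_3 − 0)/2 = -4/13
  x_4 = -4/13;  a_4 = 0;  x_5 = (x_4 − 0)/2 = -2/13
Digits: (1, 1, 1, 0, 0).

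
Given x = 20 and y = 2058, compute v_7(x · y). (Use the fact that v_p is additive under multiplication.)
v_7(41160) = 3

v_p(x) = 0 (factor: 20 = 7^0 · 20); v_p(y) = 3 (factor: 2058 = 7^3 · 6). Additivity: v_p(xy) = v_p(x) + v_p(y) = 0 + 3 = 3. (Direct check: xy = 41160 = 7^3 · (120).)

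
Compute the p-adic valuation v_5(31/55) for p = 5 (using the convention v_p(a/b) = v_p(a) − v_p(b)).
v_5(31/55) = -1

Factor powers of 5 from the numerator and denominator of the reduced fraction: 31 = 5^0 · 31 and 55 = 5^1 · 11. Apply v_p(a/b) = v_p(a) − v_p(b): v_5(31/55) = 0 − 1 = -1.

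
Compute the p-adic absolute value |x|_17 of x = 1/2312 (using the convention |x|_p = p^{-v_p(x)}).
|1/2312|_17 = 289

Step 1 — compute v_17(x) by factoring powers of 17 out of the numerator and denominator: v_17(1/2312) = -2. Step 2 — apply |x|_p = p^{-v_p(x)} = 17^{2} = 289.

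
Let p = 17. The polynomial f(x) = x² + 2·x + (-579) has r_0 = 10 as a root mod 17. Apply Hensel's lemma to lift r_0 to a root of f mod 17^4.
r_3 = 4668 (mod 83521)

Hensel: r_{i+1} = r_i − f(r_i)·(f′(r_i))^{-1} mod 17^{i+2}, f′(x) = 2x + 2. Iterate:
  r_0 = 10 (mod 17)
  r_1 = 44 (mod 289)
  r_2 = 4668 (mod 4913)
  r_3 = 4668 (mod 83521)
Final: r = 4668 satisfies f(r) ≡ 0 mod 17^4.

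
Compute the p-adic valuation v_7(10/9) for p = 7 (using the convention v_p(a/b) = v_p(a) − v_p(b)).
v_7(10/9) = 0

Factor powers of 7 from the numerator and denominator of the reduced fraction: 10 = 7^0 · 10 and 9 = 7^0 · 9. Apply v_p(a/b) = v_p(a) − v_p(b): v_7(10/9) = 0 − 0 = 0.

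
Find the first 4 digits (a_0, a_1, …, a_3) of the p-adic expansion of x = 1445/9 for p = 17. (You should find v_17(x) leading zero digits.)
(a_0, …, a_3) = (0, 0, 10, 7)

v_17(1445/9) = 2, so a_0 = ... = a_1 = 0. Factor out: x = 17^2 · u with u = 5/9 a unit in ℤ_17. Expand u iteratively via a_{v+i} = u_i mod 17, u_{i+1} = (u_i − a_{v+i})/17:
  u_0 = 5/9;  a_2 = 10;  u_1 = (u_0 − 10)/17 = -5/9
  u_1 = -5/9;  a_3 = 7;  u_2 = (u_1 − 7)/17 = -4/9
Digits: (0, 0, 10, 7).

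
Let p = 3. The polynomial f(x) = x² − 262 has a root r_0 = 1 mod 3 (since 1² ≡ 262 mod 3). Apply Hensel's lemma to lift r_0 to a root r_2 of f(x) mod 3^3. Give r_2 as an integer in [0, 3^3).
r_2 = 10 (mod 27)

Hensel's recurrence: r_{i+1} = r_i − f(r_i)·(f′(r_i))^{-1} mod 3^{i+2}, with f′(x) = 2x. Iterate:
  r_0 = 1 (mod 3)
  r_1 = 1 (mod 9)
  r_2 = 10 (mod 27)
Final: r_2 = 10, and one checks f(r_2) ≡ 0 mod 3^3.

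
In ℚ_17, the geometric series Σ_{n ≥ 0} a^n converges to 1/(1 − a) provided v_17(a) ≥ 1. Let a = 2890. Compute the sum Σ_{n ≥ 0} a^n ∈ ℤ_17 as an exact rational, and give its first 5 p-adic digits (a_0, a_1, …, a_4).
Σ a^n = 1/(1 − a) = -1/2889;  first 5 digits = (1, 0, 10, 0, 15)

v_17(a) = 2 ≥ 1, so the series converges in ℤ_17 to 1/(1 − a) = 1/(1 − 2890) = -1/2889. Expand this rational in ℤ_17: compute digits iteratively via d_i = x_i mod 17, x_{i+1} = (x_i − d_i)/17. The first 5 digits are (1, 0, 10, 0, 15).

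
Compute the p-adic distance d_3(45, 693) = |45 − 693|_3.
d_3(45, 693) = 1/81

Step 1 — x − y = 45 − 693 = -648. Step 2 — v_3(-648) = 4 (factor: -648 = −(3^4 · 8); the sign does not affect v_p). Step 3 — |x − y|_3 = 3^{-4} = 1/81.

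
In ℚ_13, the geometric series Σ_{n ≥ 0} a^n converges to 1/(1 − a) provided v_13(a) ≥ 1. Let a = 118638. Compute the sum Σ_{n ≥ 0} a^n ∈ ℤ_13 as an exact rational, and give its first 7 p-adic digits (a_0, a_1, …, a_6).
Σ a^n = 1/(1 − a) = -1/118637;  first 7 digits = (1, 0, 0, 2, 4, 0, 4)

v_13(a) = 3 ≥ 1, so the series converges in ℤ_13 to 1/(1 − a) = 1/(1 − 118638) = -1/118637. Expand this rational in ℤ_13: compute digits iteratively via d_i = x_i mod 13, x_{i+1} = (x_i − d_i)/13. The first 7 digits are (1, 0, 0, 2, 4, 0, 4).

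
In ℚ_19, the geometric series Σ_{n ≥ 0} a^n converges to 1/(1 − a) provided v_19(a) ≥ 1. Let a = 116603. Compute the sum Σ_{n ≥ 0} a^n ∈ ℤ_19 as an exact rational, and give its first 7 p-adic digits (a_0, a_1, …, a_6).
Σ a^n = 1/(1 − a) = -1/116602;  first 7 digits = (1, 0, 0, 17, 0, 0, 4)

v_19(a) = 3 ≥ 1, so the series converges in ℤ_19 to 1/(1 − a) = 1/(1 − 116603) = -1/116602. Expand this rational in ℤ_19: compute digits iteratively via d_i = x_i mod 19, x_{i+1} = (x_i − d_i)/19. The first 7 digits are (1, 0, 0, 17, 0, 0, 4).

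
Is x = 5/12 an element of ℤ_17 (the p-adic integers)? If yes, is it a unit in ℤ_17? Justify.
x ∈ ℤ_17^× (unit); v_17(x) = 0

ℤ_17 = {x ∈ ℚ_17 : v_17(x) ≥ 0} and ℤ_17^× = {x ∈ ℤ_17 : v_17(x) = 0}. Here v_17(5/12) = v_17(num) − v_17(den) = 0; compare against these criteria.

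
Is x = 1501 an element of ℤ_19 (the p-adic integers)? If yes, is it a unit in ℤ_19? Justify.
x ∈ ℤ_19 but not a unit; v_19(x) = 1 > 0

ℤ_19 = {x ∈ ℚ_19 : v_19(x) ≥ 0} and ℤ_19^× = {x ∈ ℤ_19 : v_19(x) = 0}. Here v_19(1501) = v_19(num) − v_19(den) = 1; compare against these criteria.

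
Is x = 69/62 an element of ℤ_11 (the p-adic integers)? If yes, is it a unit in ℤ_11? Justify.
x ∈ ℤ_11^× (unit); v_11(x) = 0

ℤ_11 = {x ∈ ℚ_11 : v_11(x) ≥ 0} and ℤ_11^× = {x ∈ ℤ_11 : v_11(x) = 0}. Here v_11(69/62) = v_11(num) − v_11(den) = 0; compare against these criteria.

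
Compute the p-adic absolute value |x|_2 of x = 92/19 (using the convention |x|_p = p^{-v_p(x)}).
|92/19|_2 = 1/4

Step 1 — compute v_2(x) by factoring powers of 2 out of the numerator and denominator: v_2(92/19) = 2. Step 2 — apply |x|_p = p^{-v_p(x)} = 2^{-2} = 1/4.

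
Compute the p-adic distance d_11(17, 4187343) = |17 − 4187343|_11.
d_11(17, 4187343) = 1/161051

Step 1 — x − y = 17 − 4187343 = -4187326. Step 2 — v_11(-4187326) = 5 (factor: -4187326 = −(11^5 · 26); the sign does not affect v_p). Step 3 — |x − y|_11 = 11^{-5} = 1/161051.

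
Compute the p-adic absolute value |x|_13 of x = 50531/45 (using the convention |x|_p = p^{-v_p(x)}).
|50531/45|_13 = 1/2197

Step 1 — compute v_13(x) by factoring powers of 13 out of the numerator and denominator: v_13(50531/45) = 3. Step 2 — apply |x|_p = p^{-v_p(x)} = 13^{-3} = 1/2197.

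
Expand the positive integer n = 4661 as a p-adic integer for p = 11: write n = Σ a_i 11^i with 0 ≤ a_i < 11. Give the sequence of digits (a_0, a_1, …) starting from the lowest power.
(a_0, a_1, …) = (8, 5, 5, 3)

Repeated division by 11 gives the digits low-to-high: 4661 = 8 + 5·11^1 + 5·11^2 + 3·11^3. Digit sequence: (8, 5, 5, 3).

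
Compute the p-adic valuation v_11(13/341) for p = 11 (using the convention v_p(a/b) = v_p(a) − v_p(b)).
v_11(13/341) = -1

Factor powers of 11 from the numerator and denominator of the reduced fraction: 13 = 11^0 · 13 and 341 = 11^1 · 31. Apply v_p(a/b) = v_p(a) − v_p(b): v_11(13/341) = 0 − 1 = -1.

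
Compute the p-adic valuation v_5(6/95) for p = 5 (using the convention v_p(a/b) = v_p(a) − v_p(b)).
v_5(6/95) = -1

Factor powers of 5 from the numerator and denominator of the reduced fraction: 6 = 5^0 · 6 and 95 = 5^1 · 19. Apply v_p(a/b) = v_p(a) − v_p(b): v_5(6/95) = 0 − 1 = -1.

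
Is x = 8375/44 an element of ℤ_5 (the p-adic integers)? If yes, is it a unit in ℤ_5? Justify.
x ∈ ℤ_5 but not a unit; v_5(x) = 3 > 0

ℤ_5 = {x ∈ ℚ_5 : v_5(x) ≥ 0} and ℤ_5^× = {x ∈ ℤ_5 : v_5(x) = 0}. Here v_5(8375/44) = v_5(num) − v_5(den) = 3; compare against these criteria.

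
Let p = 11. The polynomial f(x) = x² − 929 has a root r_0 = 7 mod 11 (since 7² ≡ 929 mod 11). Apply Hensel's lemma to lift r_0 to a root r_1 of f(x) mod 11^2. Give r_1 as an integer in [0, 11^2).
r_1 = 18 (mod 121)

Hensel's recurrence: r_{i+1} = r_i − f(r_i)·(f′(r_i))^{-1} mod 11^{i+2}, with f′(x) = 2x. Iterate:
  r_0 = 7 (mod 11)
  r_1 = 18 (mod 121)
Final: r_1 = 18, and one checks f(r_1) ≡ 0 mod 11^2.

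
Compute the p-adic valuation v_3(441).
v_3(441) = 2

v_3(n) is the largest exponent k such that 3^k divides n. Factor out: 441 = 3^2 · 49. (Sign doesn't affect v_p.) So v_3(441) = 2.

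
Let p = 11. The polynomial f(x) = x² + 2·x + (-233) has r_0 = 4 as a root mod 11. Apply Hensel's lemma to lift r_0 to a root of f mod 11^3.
r_2 = 1247 (mod 1331)

Hensel: r_{i+1} = r_i − f(r_i)·(f′(r_i))^{-1} mod 11^{i+2}, f′(x) = 2x + 2. Iterate:
  r_0 = 4 (mod 11)
  r_1 = 37 (mod 121)
  r_2 = 1247 (mod 1331)
Final: r = 1247 satisfies f(r) ≡ 0 mod 11^3.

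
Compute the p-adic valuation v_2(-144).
v_2(-144) = 4

v_2(n) is the largest exponent k such that 2^k divides n. Factor out: -144 = -2^4 · 9. (Sign doesn't affect v_p.) So v_2(-144) = 4.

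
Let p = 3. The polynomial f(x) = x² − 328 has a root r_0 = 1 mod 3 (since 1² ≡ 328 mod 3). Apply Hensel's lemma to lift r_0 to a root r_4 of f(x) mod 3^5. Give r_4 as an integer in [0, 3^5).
r_4 = 160 (mod 243)

Hensel's recurrence: r_{i+1} = r_i − f(r_i)·(f′(r_i))^{-1} mod 3^{i+2}, with f′(x) = 2x. Iterate:
  r_0 = 1 (mod 3)
  r_1 = 7 (mod 9)
  r_2 = 25 (mod 27)
  r_3 = 79 (mod 81)
  r_4 = 160 (mod 243)
Final: r_4 = 160, and one checks f(r_4) ≡ 0 mod 3^5.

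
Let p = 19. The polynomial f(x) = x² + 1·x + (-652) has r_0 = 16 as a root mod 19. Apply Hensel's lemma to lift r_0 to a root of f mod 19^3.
r_2 = 4633 (mod 6859)

Hensel: r_{i+1} = r_i − f(r_i)·(f′(r_i))^{-1} mod 19^{i+2}, f′(x) = 2x + 1. Iterate:
  r_0 = 16 (mod 19)
  r_1 = 301 (mod 361)
  r_2 = 4633 (mod 6859)
Final: r = 4633 satisfies f(r) ≡ 0 mod 19^3.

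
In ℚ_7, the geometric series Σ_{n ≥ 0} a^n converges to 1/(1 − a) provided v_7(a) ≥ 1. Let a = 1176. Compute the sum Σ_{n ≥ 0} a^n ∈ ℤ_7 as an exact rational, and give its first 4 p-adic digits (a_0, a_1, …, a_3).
Σ a^n = 1/(1 − a) = -1/1175;  first 4 digits = (1, 0, 3, 3)

v_7(a) = 2 ≥ 1, so the series converges in ℤ_7 to 1/(1 − a) = 1/(1 − 1176) = -1/1175. Expand this rational in ℤ_7: compute digits iteratively via d_i = x_i mod 7, x_{i+1} = (x_i − d_i)/7. The first 4 digits are (1, 0, 3, 3).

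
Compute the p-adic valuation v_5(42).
v_5(42) = 0

v_5(n) is the largest exponent k such that 5^k divides n. Factor out: 42 = 5^0 · 42. (Sign doesn't affect v_p.) So v_5(42) = 0.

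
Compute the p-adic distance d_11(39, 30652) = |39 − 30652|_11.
d_11(39, 30652) = 1/1331

Step 1 — x − y = 39 − 30652 = -30613. Step 2 — v_11(-30613) = 3 (factor: -30613 = −(11^3 · 23); the sign does not affect v_p). Step 3 — |x − y|_11 = 11^{-3} = 1/1331.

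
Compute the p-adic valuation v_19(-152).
v_19(-152) = 1

v_19(n) is the largest exponent k such that 19^k divides n. Factor out: -152 = -19^1 · 8. (Sign doesn't affect v_p.) So v_19(-152) = 1.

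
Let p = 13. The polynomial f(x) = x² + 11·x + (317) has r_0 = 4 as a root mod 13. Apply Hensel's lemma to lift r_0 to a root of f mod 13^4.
r_3 = 22559 (mod 28561)

Hensel: r_{i+1} = r_i − f(r_i)·(f′(r_i))^{-1} mod 13^{i+2}, f′(x) = 2x + 11. Iterate:
  r_0 = 4 (mod 13)
  r_1 = 82 (mod 169)
  r_2 = 589 (mod 2197)
  r_3 = 22559 (mod 28561)
Final: r = 22559 satisfies f(r) ≡ 0 mod 13^4.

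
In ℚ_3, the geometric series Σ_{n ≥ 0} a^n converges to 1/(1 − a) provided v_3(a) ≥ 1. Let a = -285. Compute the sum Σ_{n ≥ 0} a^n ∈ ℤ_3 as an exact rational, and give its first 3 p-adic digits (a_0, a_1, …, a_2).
Σ a^n = 1/(1 − a) = 1/286;  first 3 digits = (1, 1, 2)

v_3(a) = 1 ≥ 1, so the series converges in ℤ_3 to 1/(1 − a) = 1/(1 − (-285)) = 1/286. Expand this rational in ℤ_3: compute digits iteratively via d_i = x_i mod 3, x_{i+1} = (x_i − d_i)/3. The first 3 digits are (1, 1, 2).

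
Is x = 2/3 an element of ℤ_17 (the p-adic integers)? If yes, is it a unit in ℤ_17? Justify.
x ∈ ℤ_17^× (unit); v_17(x) = 0

ℤ_17 = {x ∈ ℚ_17 : v_17(x) ≥ 0} and ℤ_17^× = {x ∈ ℤ_17 : v_17(x) = 0}. Here v_17(2/3) = v_17(num) − v_17(den) = 0; compare against these criteria.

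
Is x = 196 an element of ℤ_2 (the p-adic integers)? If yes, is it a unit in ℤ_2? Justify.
x ∈ ℤ_2 but not a unit; v_2(x) = 2 > 0

ℤ_2 = {x ∈ ℚ_2 : v_2(x) ≥ 0} and ℤ_2^× = {x ∈ ℤ_2 : v_2(x) = 0}. Here v_2(196) = v_2(num) − v_2(den) = 2; compare against these criteria.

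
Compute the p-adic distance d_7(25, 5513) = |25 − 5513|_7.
d_7(25, 5513) = 1/343

Step 1 — x − y = 25 − 5513 = -5488. Step 2 — v_7(-5488) = 3 (factor: -5488 = −(7^3 · 16); the sign does not affect v_p). Step 3 — |x − y|_7 = 7^{-3} = 1/343.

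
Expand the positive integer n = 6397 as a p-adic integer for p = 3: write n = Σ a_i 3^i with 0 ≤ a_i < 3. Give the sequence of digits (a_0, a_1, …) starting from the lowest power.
(a_0, a_1, …) = (1, 2, 2, 2, 0, 2, 2, 2)

Repeated division by 3 gives the digits low-to-high: 6397 = 1 + 2·3^1 + 2·3^2 + 2·3^3 + 2·3^5 + 2·3^6 + 2·3^7. Digit sequence: (1, 2, 2, 2, 0, 2, 2, 2).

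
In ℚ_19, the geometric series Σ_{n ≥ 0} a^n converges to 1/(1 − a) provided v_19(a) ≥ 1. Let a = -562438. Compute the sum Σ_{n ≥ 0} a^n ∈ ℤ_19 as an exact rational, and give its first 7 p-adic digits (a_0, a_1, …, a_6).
Σ a^n = 1/(1 − a) = 1/562439;  first 7 digits = (1, 0, 0, 13, 14, 18, 16)

v_19(a) = 3 ≥ 1, so the series converges in ℤ_19 to 1/(1 − a) = 1/(1 − (-562438)) = 1/562439. Expand this rational in ℤ_19: compute digits iteratively via d_i = x_i mod 19, x_{i+1} = (x_i − d_i)/19. The first 7 digits are (1, 0, 0, 13, 14, 18, 16).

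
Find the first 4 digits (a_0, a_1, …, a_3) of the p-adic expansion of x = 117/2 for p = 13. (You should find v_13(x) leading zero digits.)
(a_0, …, a_3) = (0, 11, 6, 6)

v_13(117/2) = 1, so a_0 = ... = a_0 = 0. Factor out: x = 13^1 · u with u = 9/2 a unit in ℤ_13. Expand u iteratively via a_{v+i} = u_i mod 13, u_{i+1} = (u_i − a_{v+i})/13:
  u_0 = 9/2;  a_1 = 11;  u_1 = (u_0 − 11)/13 = -1/2
  u_1 = -1/2;  a_2 = 6;  u_2 = (u_1 − 6)/13 = -1/2
  u_2 = -1/2;  a_3 = 6;  u_3 = (u_2 − 6)/13 = -1/2
Digits: (0, 11, 6, 6).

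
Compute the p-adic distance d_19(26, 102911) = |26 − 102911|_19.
d_19(26, 102911) = 1/6859

Step 1 — x − y = 26 − 102911 = -102885. Step 2 — v_19(-102885) = 3 (factor: -102885 = −(19^3 · 15); the sign does not affect v_p). Step 3 — |x − y|_19 = 19^{-3} = 1/6859.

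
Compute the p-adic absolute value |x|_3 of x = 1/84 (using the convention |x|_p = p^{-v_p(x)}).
|1/84|_3 = 3

Step 1 — compute v_3(x) by factoring powers of 3 out of the numerator and denominator: v_3(1/84) = -1. Step 2 — apply |x|_p = p^{-v_p(x)} = 3^{1} = 3.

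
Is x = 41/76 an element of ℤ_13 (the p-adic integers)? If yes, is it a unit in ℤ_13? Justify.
x ∈ ℤ_13^× (unit); v_13(x) = 0

ℤ_13 = {x ∈ ℚ_13 : v_13(x) ≥ 0} and ℤ_13^× = {x ∈ ℤ_13 : v_13(x) = 0}. Here v_13(41/76) = v_13(num) − v_13(den) = 0; compare against these criteria.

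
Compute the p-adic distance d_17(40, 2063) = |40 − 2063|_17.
d_17(40, 2063) = 1/289

Step 1 — x − y = 40 − 2063 = -2023. Step 2 — v_17(-2023) = 2 (factor: -2023 = −(17^2 · 7); the sign does not affect v_p). Step 3 — |x − y|_17 = 17^{-2} = 1/289.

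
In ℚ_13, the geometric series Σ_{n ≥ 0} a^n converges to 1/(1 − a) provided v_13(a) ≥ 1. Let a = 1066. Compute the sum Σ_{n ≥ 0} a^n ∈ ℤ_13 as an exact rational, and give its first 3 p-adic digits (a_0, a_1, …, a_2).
Σ a^n = 1/(1 − a) = -1/1065;  first 3 digits = (1, 4, 9)

v_13(a) = 1 ≥ 1, so the series converges in ℤ_13 to 1/(1 − a) = 1/(1 − 1066) = -1/1065. Expand this rational in ℤ_13: compute digits iteratively via d_i = x_i mod 13, x_{i+1} = (x_i − d_i)/13. The first 3 digits are (1, 4, 9).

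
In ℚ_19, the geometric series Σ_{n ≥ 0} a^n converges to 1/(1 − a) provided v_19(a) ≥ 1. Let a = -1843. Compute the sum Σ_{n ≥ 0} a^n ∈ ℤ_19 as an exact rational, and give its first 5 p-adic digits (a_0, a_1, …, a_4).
Σ a^n = 1/(1 − a) = 1/1844;  first 5 digits = (1, 17, 17, 11, 0)

v_19(a) = 1 ≥ 1, so the series converges in ℤ_19 to 1/(1 − a) = 1/(1 − (-1843)) = 1/1844. Expand this rational in ℤ_19: compute digits iteratively via d_i = x_i mod 19, x_{i+1} = (x_i − d_i)/19. The first 5 digits are (1, 17, 17, 11, 0).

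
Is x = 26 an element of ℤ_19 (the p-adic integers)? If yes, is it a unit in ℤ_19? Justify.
x ∈ ℤ_19^× (unit); v_19(x) = 0

ℤ_19 = {x ∈ ℚ_19 : v_19(x) ≥ 0} and ℤ_19^× = {x ∈ ℤ_19 : v_19(x) = 0}. Here v_19(26) = v_19(num) − v_19(den) = 0; compare against these criteria.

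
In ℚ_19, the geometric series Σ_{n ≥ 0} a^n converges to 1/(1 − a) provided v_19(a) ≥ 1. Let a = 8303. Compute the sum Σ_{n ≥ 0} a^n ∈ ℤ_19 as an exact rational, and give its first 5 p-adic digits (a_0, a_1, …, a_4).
Σ a^n = 1/(1 − a) = -1/8302;  first 5 digits = (1, 0, 4, 1, 16)

v_19(a) = 2 ≥ 1, so the series converges in ℤ_19 to 1/(1 − a) = 1/(1 − 8303) = -1/8302. Expand this rational in ℤ_19: compute digits iteratively via d_i = x_i mod 19, x_{i+1} = (x_i − d_i)/19. The first 5 digits are (1, 0, 4, 1, 16).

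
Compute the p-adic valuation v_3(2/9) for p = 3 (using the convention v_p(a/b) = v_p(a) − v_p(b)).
v_3(2/9) = -2

Factor powers of 3 from the numerator and denominator of the reduced fraction: 2 = 3^0 · 2 and 9 = 3^2 · 1. Apply v_p(a/b) = v_p(a) − v_p(b): v_3(2/9) = 0 − 2 = -2.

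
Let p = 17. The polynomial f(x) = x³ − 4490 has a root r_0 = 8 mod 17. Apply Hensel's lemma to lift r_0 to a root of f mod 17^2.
r_1 = 110 (mod 289)

Hensel: r_{i+1} = r_i − f(r_i)/f′(r_i) mod 17^{i+2}, where f′(x) = 3x². Iterate:
  r_0 = 8 (mod 17)
  r_1 = 110 (mod 289)
Final: r = 110 with f(r) ≡ 0 mod 17^2.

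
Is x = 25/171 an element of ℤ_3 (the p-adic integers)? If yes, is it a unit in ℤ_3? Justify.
x ∉ ℤ_3 (v_3(x) = -2 < 0)

ℤ_3 = {x ∈ ℚ_3 : v_3(x) ≥ 0} and ℤ_3^× = {x ∈ ℤ_3 : v_3(x) = 0}. Here v_3(25/171) = v_3(num) − v_3(den) = -2; compare against these criteria.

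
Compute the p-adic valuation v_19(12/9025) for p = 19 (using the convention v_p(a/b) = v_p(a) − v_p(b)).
v_19(12/9025) = -2

Factor powers of 19 from the numerator and denominator of the reduced fraction: 12 = 19^0 · 12 and 9025 = 19^2 · 25. Apply v_p(a/b) = v_p(a) − v_p(b): v_19(12/9025) = 0 − 2 = -2.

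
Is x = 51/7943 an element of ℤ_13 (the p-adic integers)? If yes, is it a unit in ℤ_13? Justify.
x ∉ ℤ_13 (v_13(x) = -2 < 0)

ℤ_13 = {x ∈ ℚ_13 : v_13(x) ≥ 0} and ℤ_13^× = {x ∈ ℤ_13 : v_13(x) = 0}. Here v_13(51/7943) = v_13(num) − v_13(den) = -2; compare against these criteria.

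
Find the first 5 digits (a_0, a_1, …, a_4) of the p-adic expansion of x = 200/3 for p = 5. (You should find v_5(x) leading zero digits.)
(a_0, …, a_4) = (0, 0, 1, 2, 3)

v_5(200/3) = 2, so a_0 = ... = a_1 = 0. Factor out: x = 5^2 · u with u = 8/3 a unit in ℤ_5. Expand u iteratively via a_{v+i} = u_i mod 5, u_{i+1} = (u_i − a_{v+i})/5:
  u_0 = 8/3;  a_2 = 1;  u_1 = (u_0 − 1)/5 = 1/3
  u_1 = 1/3;  a_3 = 2;  u_2 = (u_1 − 2)/5 = -1/3
  u_2 = -1/3;  a_4 = 3;  u_3 = (u_2 − 3)/5 = -2/3
Digits: (0, 0, 1, 2, 3).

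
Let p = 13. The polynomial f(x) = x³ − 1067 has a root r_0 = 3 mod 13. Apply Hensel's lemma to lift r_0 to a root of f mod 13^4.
r_3 = 16253 (mod 28561)

Hensel: r_{i+1} = r_i − f(r_i)/f′(r_i) mod 13^{i+2}, where f′(x) = 3x². Iterate:
  r_0 = 3 (mod 13)
  r_1 = 29 (mod 169)
  r_2 = 874 (mod 2197)
  r_3 = 16253 (mod 28561)
Final: r = 16253 with f(r) ≡ 0 mod 13^4.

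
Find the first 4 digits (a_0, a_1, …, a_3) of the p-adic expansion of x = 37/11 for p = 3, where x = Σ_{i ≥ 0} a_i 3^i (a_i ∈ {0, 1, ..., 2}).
(a_0, …, a_3) = (2, 1, 2, 2)

v_3(37/11) = 0 (numerator and denominator both coprime to 3), so x ∈ ℤ_3^×. Compute digits iteratively via a_i = x_i mod 3, x_{i+1} = (x_i − a_i)/3, with x_0 = x:
  x_0 = 37/11;  a_0 = 2;  x_1 = (x_0 − 2)/3 = 5/11
  x_1 = 5/11;  a_1 = 1;  x_2 = (x_1 − 1)/3 = -2/11
  x_2 = -2/11;  a_2 = 2;  x_3 = (x_2 − 2)/3 = -8/11
  x_3 = -8/11;  a_3 = 2;  x_4 = (x_3 − 2)/3 = -10/11
Digits: (2, 1, 2, 2).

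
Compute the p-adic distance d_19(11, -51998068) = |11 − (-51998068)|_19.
d_19(11, -51998068) = 1/2476099

Step 1 — x − y = 11 − (-51998068) = 51998079. Step 2 — v_19(51998079) = 5 (factor: 51998079 = (19^5 · 21); the sign does not affect v_p). Step 3 — |x − y|_19 = 19^{-5} = 1/2476099.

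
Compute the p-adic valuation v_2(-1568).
v_2(-1568) = 5

v_2(n) is the largest exponent k such that 2^k divides n. Factor out: -1568 = -2^5 · 49. (Sign doesn't affect v_p.) So v_2(-1568) = 5.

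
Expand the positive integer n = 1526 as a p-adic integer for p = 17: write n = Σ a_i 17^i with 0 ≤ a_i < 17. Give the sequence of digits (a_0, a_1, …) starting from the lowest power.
(a_0, a_1, …) = (13, 4, 5)

Repeated division by 17 gives the digits low-to-high: 1526 = 13 + 4·17^1 + 5·17^2. Digit sequence: (13, 4, 5).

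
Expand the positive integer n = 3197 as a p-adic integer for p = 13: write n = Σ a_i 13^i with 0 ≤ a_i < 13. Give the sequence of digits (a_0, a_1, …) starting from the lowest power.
(a_0, a_1, …) = (12, 11, 5, 1)

Repeated division by 13 gives the digits low-to-high: 3197 = 12 + 11·13^1 + 5·13^2 + 1·13^3. Digit sequence: (12, 11, 5, 1).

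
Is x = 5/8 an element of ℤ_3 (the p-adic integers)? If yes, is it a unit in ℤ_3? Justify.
x ∈ ℤ_3^× (unit); v_3(x) = 0

ℤ_3 = {x ∈ ℚ_3 : v_3(x) ≥ 0} and ℤ_3^× = {x ∈ ℤ_3 : v_3(x) = 0}. Here v_3(5/8) = v_3(num) − v_3(den) = 0; compare against these criteria.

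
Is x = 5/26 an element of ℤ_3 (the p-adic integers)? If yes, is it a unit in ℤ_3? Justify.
x ∈ ℤ_3^× (unit); v_3(x) = 0

ℤ_3 = {x ∈ ℚ_3 : v_3(x) ≥ 0} and ℤ_3^× = {x ∈ ℤ_3 : v_3(x) = 0}. Here v_3(5/26) = v_3(num) − v_3(den) = 0; compare against these criteria.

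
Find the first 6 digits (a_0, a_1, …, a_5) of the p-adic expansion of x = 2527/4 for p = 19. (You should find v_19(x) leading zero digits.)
(a_0, …, a_5) = (0, 0, 16, 4, 14, 4)

v_19(2527/4) = 2, so a_0 = ... = a_1 = 0. Factor out: x = 19^2 · u with u = 7/4 a unit in ℤ_19. Expand u iteratively via a_{v+i} = u_i mod 19, u_{i+1} = (u_i − a_{v+i})/19:
  u_0 = 7/4;  a_2 = 16;  u_1 = (u_0 − 16)/19 = -3/4
  u_1 = -3/4;  a_3 = 4;  u_2 = (u_1 − 4)/19 = -1/4
  u_2 = -1/4;  a_4 = 14;  u_3 = (u_2 − 14)/19 = -3/4
  u_3 = -3/4;  a_5 = 4;  u_4 = (u_3 − 4)/19 = -1/4
Digits: (0, 0, 16, 4, 14, 4).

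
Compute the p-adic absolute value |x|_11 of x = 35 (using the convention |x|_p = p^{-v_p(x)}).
|35|_11 = 1

Step 1 — compute v_11(x) by factoring powers of 11 out of the numerator and denominator: v_11(35) = 0. Step 2 — apply |x|_p = p^{-v_p(x)} = 11^{0} = 1.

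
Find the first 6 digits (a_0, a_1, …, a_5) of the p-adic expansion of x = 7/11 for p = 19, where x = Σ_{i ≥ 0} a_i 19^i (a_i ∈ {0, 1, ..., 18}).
(a_0, …, a_5) = (11, 15, 13, 1, 12, 8)

v_19(7/11) = 0 (numerator and denominator both coprime to 19), so x ∈ ℤ_19^×. Compute digits iteratively via a_i = x_i mod 19, x_{i+1} = (x_i − a_i)/19, with x_0 = x:
  x_0 = 7/11;  a_0 = 11;  x_1 = (x_0 − 11)/19 = -6/11
  x_1 = -6/11;  a_1 = 15;  x_2 = (x_1 − 15)/19 = -9/11
  x_2 = -9/11;  a_2 = 13;  x_3 = (x_2 − 13)/19 = -8/11
  x_3 = -8/11;  a_3 = 1;  x_4 = (x_3 − 1)/19 = -1/11
  x_4 = -1/11;  a_4 = 12;  x_5 = (x_4 − 12)/19 = -7/11
  x_5 = -7/11;  a_5 = 8;  x_6 = (x_5 − 8)/19 = -5/11
Digits: (11, 15, 13, 1, 12, 8).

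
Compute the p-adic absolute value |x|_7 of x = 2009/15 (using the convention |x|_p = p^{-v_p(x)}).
|2009/15|_7 = 1/49

Step 1 — compute v_7(x) by factoring powers of 7 out of the numerator and denominator: v_7(2009/15) = 2. Step 2 — apply |x|_p = p^{-v_p(x)} = 7^{-2} = 1/49.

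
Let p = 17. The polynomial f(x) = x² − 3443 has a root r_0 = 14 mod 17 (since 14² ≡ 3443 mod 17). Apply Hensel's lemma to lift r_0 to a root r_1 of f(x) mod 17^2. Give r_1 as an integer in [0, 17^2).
r_1 = 99 (mod 289)

Hensel's recurrence: r_{i+1} = r_i − f(r_i)·(f′(r_i))^{-1} mod 17^{i+2}, with f′(x) = 2x. Iterate:
  r_0 = 14 (mod 17)
  r_1 = 99 (mod 289)
Final: r_1 = 99, and one checks f(r_1) ≡ 0 mod 17^2.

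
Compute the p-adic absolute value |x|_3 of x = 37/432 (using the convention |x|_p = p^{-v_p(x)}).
|37/432|_3 = 27

Step 1 — compute v_3(x) by factoring powers of 3 out of the numerator and denominator: v_3(37/432) = -3. Step 2 — apply |x|_p = p^{-v_p(x)} = 3^{3} = 27.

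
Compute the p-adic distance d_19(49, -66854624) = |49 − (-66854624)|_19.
d_19(49, -66854624) = 1/2476099

Step 1 — x − y = 49 − (-66854624) = 66854673. Step 2 — v_19(66854673) = 5 (factor: 66854673 = (19^5 · 27); the sign does not affect v_p). Step 3 — |x − y|_19 = 19^{-5} = 1/2476099.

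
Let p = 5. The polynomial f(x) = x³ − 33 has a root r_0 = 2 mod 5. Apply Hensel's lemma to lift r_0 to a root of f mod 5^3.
r_2 = 77 (mod 125)

Hensel: r_{i+1} = r_i − f(r_i)/f′(r_i) mod 5^{i+2}, where f′(x) = 3x². Iterate:
  r_0 = 2 (mod 5)
  r_1 = 2 (mod 25)
  r_2 = 77 (mod 125)
Final: r = 77 with f(r) ≡ 0 mod 5^3.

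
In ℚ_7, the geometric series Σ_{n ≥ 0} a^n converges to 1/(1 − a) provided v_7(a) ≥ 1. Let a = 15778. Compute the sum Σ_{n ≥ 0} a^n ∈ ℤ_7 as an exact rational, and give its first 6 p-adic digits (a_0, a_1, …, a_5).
Σ a^n = 1/(1 − a) = -1/15777;  first 6 digits = (1, 0, 0, 4, 6, 0)

v_7(a) = 3 ≥ 1, so the series converges in ℤ_7 to 1/(1 − a) = 1/(1 − 15778) = -1/15777. Expand this rational in ℤ_7: compute digits iteratively via d_i = x_i mod 7, x_{i+1} = (x_i − d_i)/7. The first 6 digits are (1, 0, 0, 4, 6, 0).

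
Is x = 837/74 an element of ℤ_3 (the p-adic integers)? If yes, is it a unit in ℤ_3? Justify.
x ∈ ℤ_3 but not a unit; v_3(x) = 3 > 0

ℤ_3 = {x ∈ ℚ_3 : v_3(x) ≥ 0} and ℤ_3^× = {x ∈ ℤ_3 : v_3(x) = 0}. Here v_3(837/74) = v_3(num) − v_3(den) = 3; compare against these criteria.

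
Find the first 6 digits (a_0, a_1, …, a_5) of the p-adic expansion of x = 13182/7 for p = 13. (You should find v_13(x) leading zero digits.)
(a_0, …, a_5) = (0, 0, 0, 12, 1, 11)

v_13(13182/7) = 3, so a_0 = ... = a_2 = 0. Factor out: x = 13^3 · u with u = 6/7 a unit in ℤ_13. Expand u iteratively via a_{v+i} = u_i mod 13, u_{i+1} = (u_i − a_{v+i})/13:
  u_0 = 6/7;  a_3 = 12;  u_1 = (u_0 − 12)/13 = -6/7
  u_1 = -6/7;  a_4 = 1;  u_2 = (u_1 − 1)/13 = -1/7
  u_2 = -1/7;  a_5 = 11;  u_3 = (u_2 − 11)/13 = -6/7
Digits: (0, 0, 0, 12, 1, 11).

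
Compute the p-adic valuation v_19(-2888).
v_19(-2888) = 2

v_19(n) is the largest exponent k such that 19^k divides n. Factor out: -2888 = -19^2 · 8. (Sign doesn't affect v_p.) So v_19(-2888) = 2.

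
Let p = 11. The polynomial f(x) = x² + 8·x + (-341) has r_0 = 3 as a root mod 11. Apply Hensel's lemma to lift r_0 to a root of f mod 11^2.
r_1 = 25 (mod 121)

Hensel: r_{i+1} = r_i − f(r_i)·(f′(r_i))^{-1} mod 11^{i+2}, f′(x) = 2x + 8. Iterate:
  r_0 = 3 (mod 11)
  r_1 = 25 (mod 121)
Final: r = 25 satisfies f(r) ≡ 0 mod 11^2.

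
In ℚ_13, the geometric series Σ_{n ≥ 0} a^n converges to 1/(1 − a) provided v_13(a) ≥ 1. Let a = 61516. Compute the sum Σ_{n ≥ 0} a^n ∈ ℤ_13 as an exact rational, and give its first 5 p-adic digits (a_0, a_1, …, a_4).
Σ a^n = 1/(1 − a) = -1/61515;  first 5 digits = (1, 0, 0, 2, 2)

v_13(a) = 3 ≥ 1, so the series converges in ℤ_13 to 1/(1 − a) = 1/(1 − 61516) = -1/61515. Expand this rational in ℤ_13: compute digits iteratively via d_i = x_i mod 13, x_{i+1} = (x_i − d_i)/13. The first 5 digits are (1, 0, 0, 2, 2).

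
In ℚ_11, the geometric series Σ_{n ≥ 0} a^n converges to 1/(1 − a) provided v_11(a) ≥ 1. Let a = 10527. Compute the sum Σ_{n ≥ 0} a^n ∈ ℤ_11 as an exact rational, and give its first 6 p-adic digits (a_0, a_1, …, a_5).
Σ a^n = 1/(1 − a) = -1/10526;  first 6 digits = (1, 0, 10, 7, 1, 6)

v_11(a) = 2 ≥ 1, so the series converges in ℤ_11 to 1/(1 − a) = 1/(1 − 10527) = -1/10526. Expand this rational in ℤ_11: compute digits iteratively via d_i = x_i mod 11, x_{i+1} = (x_i − d_i)/11. The first 6 digits are (1, 0, 10, 7, 1, 6).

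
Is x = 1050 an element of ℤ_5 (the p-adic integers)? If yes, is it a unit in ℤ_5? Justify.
x ∈ ℤ_5 but not a unit; v_5(x) = 2 > 0

ℤ_5 = {x ∈ ℚ_5 : v_5(x) ≥ 0} and ℤ_5^× = {x ∈ ℤ_5 : v_5(x) = 0}. Here v_5(1050) = v_5(num) − v_5(den) = 2; compare against these criteria.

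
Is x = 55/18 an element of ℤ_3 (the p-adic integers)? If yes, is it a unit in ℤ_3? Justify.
x ∉ ℤ_3 (v_3(x) = -2 < 0)

ℤ_3 = {x ∈ ℚ_3 : v_3(x) ≥ 0} and ℤ_3^× = {x ∈ ℤ_3 : v_3(x) = 0}. Here v_3(55/18) = v_3(num) − v_3(den) = -2; compare against these criteria.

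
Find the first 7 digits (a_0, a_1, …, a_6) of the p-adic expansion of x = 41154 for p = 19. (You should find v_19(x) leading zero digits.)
(a_0, …, a_6) = (0, 0, 0, 6, 0, 0, 0)

v_19(41154) = 3, so a_0 = ... = a_2 = 0. Factor out: x = 19^3 · u with u = 6 a unit in ℤ_19. Expand u iteratively via a_{v+i} = u_i mod 19, u_{i+1} = (u_i − a_{v+i})/19:
  u_0 = 6;  a_3 = 6;  u_1 = (u_0 − 6)/19 = 0
  u_1 = 0;  a_4 = 0;  u_2 = (u_1 − 0)/19 = 0
  u_2 = 0;  a_5 = 0;  u_3 = (u_2 − 0)/19 = 0
  u_3 = 0;  a_6 = 0;  u_4 = (u_3 − 0)/19 = 0
Digits: (0, 0, 0, 6, 0, 0, 0).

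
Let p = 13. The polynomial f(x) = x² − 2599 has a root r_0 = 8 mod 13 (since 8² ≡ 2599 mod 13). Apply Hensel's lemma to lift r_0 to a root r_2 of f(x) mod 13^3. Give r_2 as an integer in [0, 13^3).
r_2 = 853 (mod 2197)

Hensel's recurrence: r_{i+1} = r_i − f(r_i)·(f′(r_i))^{-1} mod 13^{i+2}, with f′(x) = 2x. Iterate:
  r_0 = 8 (mod 13)
  r_1 = 8 (mod 169)
  r_2 = 853 (mod 2197)
Final: r_2 = 853, and one checks f(r_2) ≡ 0 mod 13^3.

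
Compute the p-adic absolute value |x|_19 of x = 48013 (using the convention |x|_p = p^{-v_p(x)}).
|48013|_19 = 1/6859

Step 1 — compute v_19(x) by factoring powers of 19 out of the numerator and denominator: v_19(48013) = 3. Step 2 — apply |x|_p = p^{-v_p(x)} = 19^{-3} = 1/6859.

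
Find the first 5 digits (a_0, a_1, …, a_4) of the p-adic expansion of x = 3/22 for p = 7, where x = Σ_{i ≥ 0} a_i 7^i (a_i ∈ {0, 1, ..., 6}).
(a_0, …, a_4) = (3, 5, 4, 6, 0)

v_7(3/22) = 0 (numerator and denominator both coprime to 7), so x ∈ ℤ_7^×. Compute digits iteratively via a_i = x_i mod 7, x_{i+1} = (x_i − a_i)/7, with x_0 = x:
  x_0 = 3/22;  a_0 = 3;  x_1 = (x_0 − 3)/7 = -9/22
  x_1 = -9/22;  a_1 = 5;  x_2 = (x_1 − 5)/7 = -17/22
  x_2 = -17/22;  a_2 = 4;  x_3 = (x_2 − 4)/7 = -15/22
  x_3 = -15/22;  a_3 = 6;  x_4 = (x_3 − 6)/7 = -21/22
  x_4 = -21/22;  a_4 = 0;  x_5 = (x_4 − 0)/7 = -3/22
Digits: (3, 5, 4, 6, 0).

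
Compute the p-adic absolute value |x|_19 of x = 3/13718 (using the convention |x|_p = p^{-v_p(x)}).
|3/13718|_19 = 6859

Step 1 — compute v_19(x) by factoring powers of 19 out of the numerator and denominator: v_19(3/13718) = -3. Step 2 — apply |x|_p = p^{-v_p(x)} = 19^{3} = 6859.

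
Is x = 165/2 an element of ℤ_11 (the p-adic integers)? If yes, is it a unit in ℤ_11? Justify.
x ∈ ℤ_11 but not a unit; v_11(x) = 1 > 0

ℤ_11 = {x ∈ ℚ_11 : v_11(x) ≥ 0} and ℤ_11^× = {x ∈ ℤ_11 : v_11(x) = 0}. Here v_11(165/2) = v_11(num) − v_11(den) = 1; compare against these criteria.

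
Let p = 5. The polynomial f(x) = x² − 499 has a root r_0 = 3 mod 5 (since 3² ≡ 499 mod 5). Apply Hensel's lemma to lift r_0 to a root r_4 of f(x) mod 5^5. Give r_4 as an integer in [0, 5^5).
r_4 = 2818 (mod 3125)

Hensel's recurrence: r_{i+1} = r_i − f(r_i)·(f′(r_i))^{-1} mod 5^{i+2}, with f′(x) = 2x. Iterate:
  r_0 = 3 (mod 5)
  r_1 = 18 (mod 25)
  r_2 = 68 (mod 125)
  r_3 = 318 (mod 625)
  r_4 = 2818 (mod 3125)
Final: r_4 = 2818, and one checks f(r_4) ≡ 0 mod 5^5.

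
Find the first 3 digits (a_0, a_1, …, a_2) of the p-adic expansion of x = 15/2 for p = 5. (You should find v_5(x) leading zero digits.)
(a_0, …, a_2) = (0, 4, 2)

v_5(15/2) = 1, so a_0 = ... = a_0 = 0. Factor out: x = 5^1 · u with u = 3/2 a unit in ℤ_5. Expand u iteratively via a_{v+i} = u_i mod 5, u_{i+1} = (u_i − a_{v+i})/5:
  u_0 = 3/2;  a_1 = 4;  u_1 = (u_0 − 4)/5 = -1/2
  u_1 = -1/2;  a_2 = 2;  u_2 = (u_1 − 2)/5 = -1/2
Digits: (0, 4, 2).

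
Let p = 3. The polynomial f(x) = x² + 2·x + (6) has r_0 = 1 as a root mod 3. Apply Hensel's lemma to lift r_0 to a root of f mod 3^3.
r_2 = 19 (mod 27)

Hensel: r_{i+1} = r_i − f(r_i)·(f′(r_i))^{-1} mod 3^{i+2}, f′(x) = 2x + 2. Iterate:
  r_0 = 1 (mod 3)
  r_1 = 1 (mod 9)
  r_2 = 19 (mod 27)
Final: r = 19 satisfies f(r) ≡ 0 mod 3^3.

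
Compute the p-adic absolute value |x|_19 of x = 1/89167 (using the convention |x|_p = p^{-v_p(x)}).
|1/89167|_19 = 6859

Step 1 — compute v_19(x) by factoring powers of 19 out of the numerator and denominator: v_19(1/89167) = -3. Step 2 — apply |x|_p = p^{-v_p(x)} = 19^{3} = 6859.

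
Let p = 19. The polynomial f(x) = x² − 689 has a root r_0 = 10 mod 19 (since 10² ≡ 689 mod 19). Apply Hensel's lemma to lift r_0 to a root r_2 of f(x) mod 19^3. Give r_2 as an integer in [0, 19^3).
r_2 = 6014 (mod 6859)

Hensel's recurrence: r_{i+1} = r_i − f(r_i)·(f′(r_i))^{-1} mod 19^{i+2}, with f′(x) = 2x. Iterate:
  r_0 = 10 (mod 19)
  r_1 = 238 (mod 361)
  r_2 = 6014 (mod 6859)
Final: r_2 = 6014, and one checks f(r_2) ≡ 0 mod 19^3.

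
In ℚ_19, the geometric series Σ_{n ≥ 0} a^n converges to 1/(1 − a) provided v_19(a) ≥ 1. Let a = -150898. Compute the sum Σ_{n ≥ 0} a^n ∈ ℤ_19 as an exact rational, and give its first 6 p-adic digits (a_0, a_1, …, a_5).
Σ a^n = 1/(1 − a) = 1/150899;  first 6 digits = (1, 0, 0, 16, 17, 18)

v_19(a) = 3 ≥ 1, so the series converges in ℤ_19 to 1/(1 − a) = 1/(1 − (-150898)) = 1/150899. Expand this rational in ℤ_19: compute digits iteratively via d_i = x_i mod 19, x_{i+1} = (x_i − d_i)/19. The first 6 digits are (1, 0, 0, 16, 17, 18).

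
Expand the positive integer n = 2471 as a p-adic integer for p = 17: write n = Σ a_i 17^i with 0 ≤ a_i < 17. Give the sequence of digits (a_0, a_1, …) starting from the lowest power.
(a_0, a_1, …) = (6, 9, 8)

Repeated division by 17 gives the digits low-to-high: 2471 = 6 + 9·17^1 + 8·17^2. Digit sequence: (6, 9, 8).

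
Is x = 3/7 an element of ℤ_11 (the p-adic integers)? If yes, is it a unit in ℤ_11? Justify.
x ∈ ℤ_11^× (unit); v_11(x) = 0

ℤ_11 = {x ∈ ℚ_11 : v_11(x) ≥ 0} and ℤ_11^× = {x ∈ ℤ_11 : v_11(x) = 0}. Here v_11(3/7) = v_11(num) − v_11(den) = 0; compare against these criteria.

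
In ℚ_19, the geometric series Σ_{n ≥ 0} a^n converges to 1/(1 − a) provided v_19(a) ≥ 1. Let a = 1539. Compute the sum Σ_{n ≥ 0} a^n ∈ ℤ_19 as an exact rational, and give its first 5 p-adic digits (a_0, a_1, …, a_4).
Σ a^n = 1/(1 − a) = -1/1538;  first 5 digits = (1, 5, 10, 14, 18)

v_19(a) = 1 ≥ 1, so the series converges in ℤ_19 to 1/(1 − a) = 1/(1 − 1539) = -1/1538. Expand this rational in ℤ_19: compute digits iteratively via d_i = x_i mod 19, x_{i+1} = (x_i − d_i)/19. The first 5 digits are (1, 5, 10, 14, 18).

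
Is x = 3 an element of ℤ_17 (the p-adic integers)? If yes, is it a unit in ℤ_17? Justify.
x ∈ ℤ_17^× (unit); v_17(x) = 0

ℤ_17 = {x ∈ ℚ_17 : v_17(x) ≥ 0} and ℤ_17^× = {x ∈ ℤ_17 : v_17(x) = 0}. Here v_17(3) = v_17(num) − v_17(den) = 0; compare against these criteria.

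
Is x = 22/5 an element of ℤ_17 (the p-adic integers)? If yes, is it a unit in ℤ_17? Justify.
x ∈ ℤ_17^× (unit); v_17(x) = 0

ℤ_17 = {x ∈ ℚ_17 : v_17(x) ≥ 0} and ℤ_17^× = {x ∈ ℤ_17 : v_17(x) = 0}. Here v_17(22/5) = v_17(num) − v_17(den) = 0; compare against these criteria.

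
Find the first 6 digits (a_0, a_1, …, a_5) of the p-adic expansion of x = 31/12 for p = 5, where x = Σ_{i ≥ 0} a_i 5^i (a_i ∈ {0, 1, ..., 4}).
(a_0, …, a_5) = (3, 2, 0, 2, 0, 2)

v_5(31/12) = 0 (numerator and denominator both coprime to 5), so x ∈ ℤ_5^×. Compute digits iteratively via a_i = x_i mod 5, x_{i+1} = (x_i − a_i)/5, with x_0 = x:
  x_0 = 31/12;  a_0 = 3;  x_1 = (x_0 − 3)/5 = -1/12
  x_1 = -1/12;  a_1 = 2;  x_2 = (x_1 − 2)/5 = -5/12
  x_2 = -5/12;  a_2 = 0;  x_3 = (x_2 − 0)/5 = -1/12
  x_3 = -1/12;  a_3 = 2;  x_4 = (x_3 − 2)/5 = -5/12
  x_4 = -5/12;  a_4 = 0;  x_5 = (x_4 − 0)/5 = -1/12
  x_5 = -1/12;  a_5 = 2;  x_6 = (x_5 − 2)/5 = -5/12
Digits: (3, 2, 0, 2, 0, 2).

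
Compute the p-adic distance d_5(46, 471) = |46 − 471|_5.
d_5(46, 471) = 1/25

Step 1 — x − y = 46 − 471 = -425. Step 2 — v_5(-425) = 2 (factor: -425 = −(5^2 · 17); the sign does not affect v_p). Step 3 — |x − y|_5 = 5^{-2} = 1/25.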